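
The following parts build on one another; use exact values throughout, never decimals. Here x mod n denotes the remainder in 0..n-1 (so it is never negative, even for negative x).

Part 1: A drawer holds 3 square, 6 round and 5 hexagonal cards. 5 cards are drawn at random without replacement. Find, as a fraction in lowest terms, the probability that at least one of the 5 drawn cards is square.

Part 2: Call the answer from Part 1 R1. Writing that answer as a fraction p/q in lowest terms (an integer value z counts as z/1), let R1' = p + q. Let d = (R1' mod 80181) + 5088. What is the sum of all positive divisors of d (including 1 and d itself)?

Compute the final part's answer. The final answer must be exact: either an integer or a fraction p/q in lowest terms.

5400

Part 1: total draws C(14,5) = 2002; complement C(11,5) = 462; favorable 2002 - 462 = 1540; P = 10/13; answer 10/13
Part 2: R1 = 10/13; threaded value p + q = 23; d = 5111; 5111 = 19 * 269; sigma = (1 + 19) * (1 + 269) = 20 * 270 = 5400; answer 5400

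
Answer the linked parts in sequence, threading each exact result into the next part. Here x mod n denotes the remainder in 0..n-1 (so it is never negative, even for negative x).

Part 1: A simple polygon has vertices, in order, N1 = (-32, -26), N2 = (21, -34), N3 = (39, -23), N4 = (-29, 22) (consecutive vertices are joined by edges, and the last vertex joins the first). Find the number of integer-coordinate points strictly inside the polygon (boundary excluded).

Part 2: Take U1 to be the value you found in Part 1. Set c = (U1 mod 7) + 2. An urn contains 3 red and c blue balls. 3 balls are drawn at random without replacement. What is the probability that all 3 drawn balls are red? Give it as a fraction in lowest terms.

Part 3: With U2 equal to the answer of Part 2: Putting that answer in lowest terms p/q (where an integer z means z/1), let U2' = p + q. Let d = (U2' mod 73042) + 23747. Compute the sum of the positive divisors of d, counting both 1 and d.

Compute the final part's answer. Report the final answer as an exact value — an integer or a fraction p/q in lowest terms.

45528

Part 1: cross terms: (-32*-34 - 21*-26)=1634, (21*-23 - 39*-34)=843, (39*22 - -29*-23)=191, (-29*-26 - -32*22)=1458; twice the area = |4126| = 4126; area = 2063; boundary points = 1 + 1 + 1 + 3 = 6; strictly interior points = area - boundary/2 + 1 = 2061; answer 2061
Part 2: U1 = 2061; c = 5; total draws C(8,3) = 56; favorable C(3,3) = 1; P = 1/56; answer 1/56
Part 3: U2 = 1/56; threaded value p + q = 57; d = 23804; 23804 = 2^2 * 11 * 541; sigma = (1 + 2 + 4) * (1 + 11) * (1 + 541) = 7 * 12 * 542 = 45528; answer 45528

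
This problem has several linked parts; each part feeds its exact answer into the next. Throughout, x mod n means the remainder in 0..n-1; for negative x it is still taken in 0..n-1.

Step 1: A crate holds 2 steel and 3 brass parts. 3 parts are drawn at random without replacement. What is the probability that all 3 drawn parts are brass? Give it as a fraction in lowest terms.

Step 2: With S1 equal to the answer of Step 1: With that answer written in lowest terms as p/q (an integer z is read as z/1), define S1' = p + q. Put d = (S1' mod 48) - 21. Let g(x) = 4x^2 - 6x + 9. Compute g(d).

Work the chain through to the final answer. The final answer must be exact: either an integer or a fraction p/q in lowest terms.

469

Step 1: total draws C(5,3) = 10; favorable C(3,3) = 1; P = 1/10; answer 1/10
Step 2: S1 = 1/10; threaded value p + q = 11; d = -10; 4*(-10)^2 - 6*(-10)^1 + 9 = (400) + (60) + (9) = 469; answer 469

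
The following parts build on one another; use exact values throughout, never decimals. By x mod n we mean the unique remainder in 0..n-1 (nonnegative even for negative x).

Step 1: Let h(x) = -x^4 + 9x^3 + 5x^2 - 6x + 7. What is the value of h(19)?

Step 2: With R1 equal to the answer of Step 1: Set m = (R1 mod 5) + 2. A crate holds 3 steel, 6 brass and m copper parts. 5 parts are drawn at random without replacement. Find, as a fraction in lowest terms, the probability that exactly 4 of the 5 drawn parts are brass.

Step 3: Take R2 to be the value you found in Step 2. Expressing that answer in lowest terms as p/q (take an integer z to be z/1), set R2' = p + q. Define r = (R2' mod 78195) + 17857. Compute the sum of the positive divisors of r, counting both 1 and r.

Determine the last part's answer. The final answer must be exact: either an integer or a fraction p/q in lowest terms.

41028

Step 1: -1*(19)^4 + 9*(19)^3 + 5*(19)^2 - 6*(19)^1 + 7 = (-130321) + (61731) + (1805) + (-114) + (7) = -66892; answer -66892
Step 2: R1 = -66892; m = 5; total draws C(14,5) = 2002; favorable C(6,4)*C(8,1) = 120; P = 60/1001; answer 60/1001
Step 3: R2 = 60/1001; threaded value p + q = 1061; r = 18918; 18918 = 2 * 3^2 * 1051; sigma = (1 + 2) * (1 + 3 + 9) * (1 + 1051) = 3 * 13 * 1052 = 41028; answer 41028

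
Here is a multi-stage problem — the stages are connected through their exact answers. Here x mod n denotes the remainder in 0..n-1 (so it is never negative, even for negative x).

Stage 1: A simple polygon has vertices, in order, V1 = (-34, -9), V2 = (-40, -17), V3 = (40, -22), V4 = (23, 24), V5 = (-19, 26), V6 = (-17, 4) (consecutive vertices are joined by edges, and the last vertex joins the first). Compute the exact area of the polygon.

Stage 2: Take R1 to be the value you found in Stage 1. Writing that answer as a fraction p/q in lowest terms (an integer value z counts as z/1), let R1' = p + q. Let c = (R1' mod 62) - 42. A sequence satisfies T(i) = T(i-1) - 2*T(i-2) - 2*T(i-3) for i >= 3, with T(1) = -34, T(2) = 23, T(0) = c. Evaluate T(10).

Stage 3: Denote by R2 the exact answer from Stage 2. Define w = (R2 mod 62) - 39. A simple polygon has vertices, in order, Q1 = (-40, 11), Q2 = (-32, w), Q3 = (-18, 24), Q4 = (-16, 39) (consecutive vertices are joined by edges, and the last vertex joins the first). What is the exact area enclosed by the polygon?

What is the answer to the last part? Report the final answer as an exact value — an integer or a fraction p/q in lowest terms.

743

Stage 1: cross terms: (-34*-17 - -40*-9)=218, (-40*-22 - 40*-17)=1560, (40*24 - 23*-22)=1466, (23*26 - -19*24)=1054, (-19*4 - -17*26)=366, (-17*-9 - -34*4)=289; twice the area = |4953| = 4953; area = 4953/2; answer 4953/2
Stage 2: R1 = 4953/2; threaded value p + q = 4955; c = 15; T(3) = 1*(23) - 2*(-34) - 2*(15) = 61; iterating: T(3)=61, T(4)=83, T(5)=-85, T(6)=-373, T(7)=-369, T(8)=547, T(9)=2031, T(10)=1675; answer 1675
Stage 3: R2 = 1675; w = -38; cross terms: (-40*-38 - -32*11)=1872, (-32*24 - -18*-38)=-1452, (-18*39 - -16*24)=-318, (-16*11 - -40*39)=1384; twice the area = |1486| = 1486; area = 743; answer 743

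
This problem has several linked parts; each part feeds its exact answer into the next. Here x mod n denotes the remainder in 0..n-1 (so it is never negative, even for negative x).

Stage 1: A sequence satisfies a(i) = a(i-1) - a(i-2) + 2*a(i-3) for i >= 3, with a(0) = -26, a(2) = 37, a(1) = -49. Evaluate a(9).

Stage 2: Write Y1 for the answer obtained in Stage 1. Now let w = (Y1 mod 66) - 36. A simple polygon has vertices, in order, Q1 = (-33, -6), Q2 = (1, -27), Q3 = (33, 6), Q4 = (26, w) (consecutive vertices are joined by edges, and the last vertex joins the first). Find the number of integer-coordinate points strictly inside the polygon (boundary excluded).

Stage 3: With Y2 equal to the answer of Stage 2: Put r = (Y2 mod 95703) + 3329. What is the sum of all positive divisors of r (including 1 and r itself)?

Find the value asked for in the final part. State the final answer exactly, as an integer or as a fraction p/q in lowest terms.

Stage 1: a(3) = 1*(37) - 1*(-49) + 2*(-26) = 34; iterating: a(3)=34, a(4)=-101, a(5)=-61, a(6)=108, a(7)=-33, a(8)=-263, a(9)=-14; answer -14
Stage 2: Y1 = -14; w = 16; cross terms: (-33*-27 - 1*-6)=897, (1*6 - 33*-27)=897, (33*16 - 26*6)=372, (26*-6 - -33*16)=372; twice the area = |2538| = 2538; area = 1269; boundary points = 1 + 1 + 1 + 1 = 4; strictly interior points = area - boundary/2 + 1 = 1268; answer 1268
Stage 3: Y2 = 1268; r = 4597; 4597 is prime, so its only divisors are 1 and 4597; sigma = 1 + 4597 = 4598; answer 4598

4598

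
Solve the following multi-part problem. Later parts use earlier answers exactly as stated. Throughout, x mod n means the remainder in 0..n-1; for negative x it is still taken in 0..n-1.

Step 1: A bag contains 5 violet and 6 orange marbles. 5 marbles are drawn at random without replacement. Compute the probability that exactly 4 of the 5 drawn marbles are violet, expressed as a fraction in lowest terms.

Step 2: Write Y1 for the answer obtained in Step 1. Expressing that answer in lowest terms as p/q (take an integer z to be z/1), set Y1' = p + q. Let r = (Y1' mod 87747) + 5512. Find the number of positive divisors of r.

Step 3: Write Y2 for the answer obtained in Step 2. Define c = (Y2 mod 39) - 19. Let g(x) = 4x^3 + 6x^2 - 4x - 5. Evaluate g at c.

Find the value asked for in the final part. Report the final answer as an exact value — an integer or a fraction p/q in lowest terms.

-12095

Step 1: total draws C(11,5) = 462; favorable C(5,4)*C(6,1) = 30; P = 5/77; answer 5/77
Step 2: Y1 = 5/77; threaded value p + q = 82; r = 5594; 5594 = 2 * 2797; number of divisors = (1+1) * (1+1) = 4; answer 4
Step 3: Y2 = 4; c = -15; 4*(-15)^3 + 6*(-15)^2 - 4*(-15)^1 - 5 = (-13500) + (1350) + (60) + (-5) = -12095; answer -12095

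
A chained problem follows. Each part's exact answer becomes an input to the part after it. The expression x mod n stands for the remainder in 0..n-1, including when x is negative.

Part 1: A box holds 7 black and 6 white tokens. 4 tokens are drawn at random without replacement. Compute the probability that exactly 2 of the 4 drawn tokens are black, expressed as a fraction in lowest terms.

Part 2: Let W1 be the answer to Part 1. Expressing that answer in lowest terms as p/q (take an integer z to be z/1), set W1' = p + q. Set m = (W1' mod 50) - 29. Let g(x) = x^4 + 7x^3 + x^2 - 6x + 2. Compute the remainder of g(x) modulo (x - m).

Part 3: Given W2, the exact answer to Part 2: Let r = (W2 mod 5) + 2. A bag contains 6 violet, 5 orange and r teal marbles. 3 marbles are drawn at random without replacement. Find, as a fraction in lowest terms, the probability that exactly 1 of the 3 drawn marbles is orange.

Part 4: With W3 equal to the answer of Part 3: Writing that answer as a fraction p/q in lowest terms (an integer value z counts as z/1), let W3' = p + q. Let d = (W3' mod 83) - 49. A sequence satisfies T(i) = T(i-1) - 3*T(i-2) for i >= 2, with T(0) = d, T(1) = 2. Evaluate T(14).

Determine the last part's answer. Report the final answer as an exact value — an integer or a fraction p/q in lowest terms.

Part 1: total draws C(13,4) = 715; favorable C(7,2)*C(6,2) = 315; P = 63/143; answer 63/143
Part 2: W1 = 63/143; threaded value p + q = 206; m = -23; remainder = value at the root: 1*(-23)^4 + 7*(-23)^3 + 1*(-23)^2 - 6*(-23)^1 + 2 = (279841) + (-85169) + (529) + (138) + (2) = 195341; answer 195341
Part 3: W2 = 195341; r = 3; total draws C(14,3) = 364; favorable C(5,1)*C(9,2) = 180; P = 45/91; answer 45/91
Part 4: W3 = 45/91; threaded value p + q = 136; d = 4; T(2) = 1*(2) - 3*(4) = -10; iterating: T(2)=-10, T(3)=-16, T(4)=14, T(5)=62, T(6)=20, T(7)=-166, T(8)=-226, T(9)=272, T(10)=950, T(11)=134, T(12)=-2716, T(13)=-3118, T(14)=5030; answer 5030

5030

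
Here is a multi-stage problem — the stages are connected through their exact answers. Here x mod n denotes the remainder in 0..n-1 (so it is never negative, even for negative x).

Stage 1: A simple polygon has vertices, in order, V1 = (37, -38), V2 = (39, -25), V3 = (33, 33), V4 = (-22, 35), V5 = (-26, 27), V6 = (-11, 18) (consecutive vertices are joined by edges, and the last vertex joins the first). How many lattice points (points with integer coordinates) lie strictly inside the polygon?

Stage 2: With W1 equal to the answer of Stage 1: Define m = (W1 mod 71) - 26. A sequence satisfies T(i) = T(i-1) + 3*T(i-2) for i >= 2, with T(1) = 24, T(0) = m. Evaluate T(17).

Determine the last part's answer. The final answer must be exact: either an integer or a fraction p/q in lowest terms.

Stage 1: cross terms: (37*-25 - 39*-38)=557, (39*33 - 33*-25)=2112, (33*35 - -22*33)=1881, (-22*27 - -26*35)=316, (-26*18 - -11*27)=-171, (-11*-38 - 37*18)=-248; twice the area = |4447| = 4447; area = 4447/2; boundary points = 1 + 2 + 1 + 4 + 3 + 8 = 19; strictly interior points = area - boundary/2 + 1 = 2215; answer 2215
Stage 2: W1 = 2215; m = -12; T(2) = 1*(24) + 3*(-12) = -12; iterating: T(2)=-12, T(3)=60, T(4)=24, T(5)=204, T(6)=276, T(7)=888, T(8)=1716, T(9)=4380, T(10)=9528, T(11)=22668, T(12)=51252, T(13)=119256, T(14)=273012, T(15)=630780, T(16)=1449816, T(17)=3342156; answer 3342156

3342156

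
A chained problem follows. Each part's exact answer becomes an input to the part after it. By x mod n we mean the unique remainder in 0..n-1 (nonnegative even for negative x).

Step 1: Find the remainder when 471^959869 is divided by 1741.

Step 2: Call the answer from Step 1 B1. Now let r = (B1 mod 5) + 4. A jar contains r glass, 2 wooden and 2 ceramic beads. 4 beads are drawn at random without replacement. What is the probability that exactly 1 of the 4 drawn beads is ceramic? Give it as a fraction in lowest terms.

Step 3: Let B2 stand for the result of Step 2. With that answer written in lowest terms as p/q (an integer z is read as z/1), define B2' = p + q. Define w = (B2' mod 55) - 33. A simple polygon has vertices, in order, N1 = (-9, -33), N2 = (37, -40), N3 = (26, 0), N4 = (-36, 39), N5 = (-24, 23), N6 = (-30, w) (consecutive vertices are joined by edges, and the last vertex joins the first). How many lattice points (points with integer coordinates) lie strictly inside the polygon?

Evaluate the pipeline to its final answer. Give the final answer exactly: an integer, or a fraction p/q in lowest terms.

2585

Step 1: squarings mod 1741: 471^1=471, 471^2=734, 471^4=787, 471^8=1314, 471^16=1265, 471^32=246, 471^64=1322, 471^128=1461, 471^256=55, 471^512=1284, 471^1024=1670, 471^2048=1559, 471^4096=45, 471^8192=284, 471^16384=570, 471^32768=1074, 471^65536=934, 471^131072=115, 471^262144=1038, 471^524288=1506; 471^959869 = 471^1 * 471^4 * 471^8 * 471^16 * 471^32 * 471^64 * 471^256 * 471^1024 * 471^8192 * 471^32768 * 471^131072 * 471^262144 * 471^524288 = 809 (mod 1741); answer 809
Step 2: B1 = 809; r = 8; total draws C(12,4) = 495; favorable C(2,1)*C(10,3) = 240; P = 16/33; answer 16/33
Step 3: B2 = 16/33; threaded value p + q = 49; w = 16; cross terms: (-9*-40 - 37*-33)=1581, (37*0 - 26*-40)=1040, (26*39 - -36*0)=1014, (-36*23 - -24*39)=108, (-24*16 - -30*23)=306, (-30*-33 - -9*16)=1134; twice the area = |5183| = 5183; area = 5183/2; boundary points = 1 + 1 + 1 + 4 + 1 + 7 = 15; strictly interior points = area - boundary/2 + 1 = 2585; answer 2585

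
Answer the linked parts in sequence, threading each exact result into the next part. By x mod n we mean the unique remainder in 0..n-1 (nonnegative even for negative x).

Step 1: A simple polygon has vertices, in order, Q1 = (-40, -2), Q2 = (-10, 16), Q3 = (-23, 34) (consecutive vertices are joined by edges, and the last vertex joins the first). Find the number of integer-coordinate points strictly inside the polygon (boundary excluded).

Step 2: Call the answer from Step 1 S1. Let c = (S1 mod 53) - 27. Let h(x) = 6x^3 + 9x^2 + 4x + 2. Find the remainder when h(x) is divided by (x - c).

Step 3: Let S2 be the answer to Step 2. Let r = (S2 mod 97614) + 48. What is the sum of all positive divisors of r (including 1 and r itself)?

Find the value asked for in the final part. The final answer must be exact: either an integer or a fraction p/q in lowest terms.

248976

Step 1: cross terms: (-40*16 - -10*-2)=-660, (-10*34 - -23*16)=28, (-23*-2 - -40*34)=1406; twice the area = |774| = 774; area = 387; boundary points = 6 + 1 + 1 = 8; strictly interior points = area - boundary/2 + 1 = 384; answer 384
Step 2: S1 = 384; c = -14; remainder = value at the root: 6*(-14)^3 + 9*(-14)^2 + 4*(-14)^1 + 2 = (-16464) + (1764) + (-56) + (2) = -14754; answer -14754
Step 3: S2 = -14754; r = 82908; 82908 = 2^2 * 3^2 * 7^2 * 47; sigma = (1 + 2 + 4) * (1 + 3 + 9) * (1 + 7 + 49) * (1 + 47) = 7 * 13 * 57 * 48 = 248976; answer 248976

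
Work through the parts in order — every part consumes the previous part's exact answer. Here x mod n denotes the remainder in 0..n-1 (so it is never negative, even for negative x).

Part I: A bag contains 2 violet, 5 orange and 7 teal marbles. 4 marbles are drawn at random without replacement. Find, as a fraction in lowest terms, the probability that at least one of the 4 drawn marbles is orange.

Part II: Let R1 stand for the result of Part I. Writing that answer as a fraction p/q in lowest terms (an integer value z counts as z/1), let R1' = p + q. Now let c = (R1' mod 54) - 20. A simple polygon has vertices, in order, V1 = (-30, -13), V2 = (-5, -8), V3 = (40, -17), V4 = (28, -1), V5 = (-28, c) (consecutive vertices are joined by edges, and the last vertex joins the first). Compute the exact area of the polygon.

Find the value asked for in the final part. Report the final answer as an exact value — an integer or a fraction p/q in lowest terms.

Part I: total draws C(14,4) = 1001; complement C(9,4) = 126; favorable 1001 - 126 = 875; P = 125/143; answer 125/143
Part II: R1 = 125/143; threaded value p + q = 268; c = 32; cross terms: (-30*-8 - -5*-13)=175, (-5*-17 - 40*-8)=405, (40*-1 - 28*-17)=436, (28*32 - -28*-1)=868, (-28*-13 - -30*32)=1324; twice the area = |3208| = 3208; area = 1604; answer 1604

1604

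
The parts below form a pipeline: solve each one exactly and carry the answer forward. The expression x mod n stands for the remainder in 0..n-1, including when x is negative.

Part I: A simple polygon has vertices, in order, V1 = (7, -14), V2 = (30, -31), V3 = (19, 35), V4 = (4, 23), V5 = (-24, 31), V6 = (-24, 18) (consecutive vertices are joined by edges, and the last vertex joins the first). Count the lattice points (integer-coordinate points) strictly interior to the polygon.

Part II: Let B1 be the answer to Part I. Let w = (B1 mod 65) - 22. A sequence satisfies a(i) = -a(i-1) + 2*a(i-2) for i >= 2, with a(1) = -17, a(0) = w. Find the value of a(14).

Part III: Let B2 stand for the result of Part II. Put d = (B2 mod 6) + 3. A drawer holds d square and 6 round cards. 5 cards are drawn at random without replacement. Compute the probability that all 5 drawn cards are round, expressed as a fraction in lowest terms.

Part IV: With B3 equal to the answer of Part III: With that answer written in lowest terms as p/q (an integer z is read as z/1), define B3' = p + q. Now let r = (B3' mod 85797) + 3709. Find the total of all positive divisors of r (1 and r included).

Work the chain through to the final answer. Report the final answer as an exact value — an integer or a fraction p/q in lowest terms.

Part I: cross terms: (7*-31 - 30*-14)=203, (30*35 - 19*-31)=1639, (19*23 - 4*35)=297, (4*31 - -24*23)=676, (-24*18 - -24*31)=312, (-24*-14 - 7*18)=210; twice the area = |3337| = 3337; area = 3337/2; boundary points = 1 + 11 + 3 + 4 + 13 + 1 = 33; strictly interior points = area - boundary/2 + 1 = 1653; answer 1653
Part II: B1 = 1653; w = 6; a(2) = -1*(-17) + 2*(6) = 29; iterating: a(2)=29, a(3)=-63, a(4)=121, a(5)=-247, a(6)=489, a(7)=-983, a(8)=1961, a(9)=-3927, a(10)=7849, a(11)=-15703, a(12)=31401, a(13)=-62807, a(14)=125609; answer 125609
Part III: B2 = 125609; d = 8; total draws C(14,5) = 2002; favorable C(6,5) = 6; P = 3/1001; answer 3/1001
Part IV: B3 = 3/1001; threaded value p + q = 1004; r = 4713; 4713 = 3 * 1571; sigma = (1 + 3) * (1 + 1571) = 4 * 1572 = 6288; answer 6288

6288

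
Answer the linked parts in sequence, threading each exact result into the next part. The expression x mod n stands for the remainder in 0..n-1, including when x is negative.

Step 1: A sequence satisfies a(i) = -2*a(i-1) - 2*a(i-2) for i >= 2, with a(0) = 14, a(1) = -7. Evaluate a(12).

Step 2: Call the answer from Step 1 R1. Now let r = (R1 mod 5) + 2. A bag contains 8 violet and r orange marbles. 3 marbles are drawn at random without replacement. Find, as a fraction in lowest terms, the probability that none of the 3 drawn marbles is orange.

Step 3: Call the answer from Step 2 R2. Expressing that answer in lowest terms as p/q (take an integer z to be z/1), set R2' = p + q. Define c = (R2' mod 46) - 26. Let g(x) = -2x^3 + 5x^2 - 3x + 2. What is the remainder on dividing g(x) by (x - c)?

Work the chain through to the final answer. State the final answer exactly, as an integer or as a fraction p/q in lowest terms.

3302

Step 1: a(2) = -2*(-7) - 2*(14) = -14; iterating: a(2)=-14, a(3)=42, a(4)=-56, a(5)=28, a(6)=56, a(7)=-168, a(8)=224, a(9)=-112, a(10)=-224, a(11)=672, a(12)=-896; answer -896
Step 2: R1 = -896; r = 6; total draws C(14,3) = 364; favorable C(8,3) = 56; P = 2/13; answer 2/13
Step 3: R2 = 2/13; threaded value p + q = 15; c = -11; remainder = value at the root: -2*(-11)^3 + 5*(-11)^2 - 3*(-11)^1 + 2 = (2662) + (605) + (33) + (2) = 3302; answer 3302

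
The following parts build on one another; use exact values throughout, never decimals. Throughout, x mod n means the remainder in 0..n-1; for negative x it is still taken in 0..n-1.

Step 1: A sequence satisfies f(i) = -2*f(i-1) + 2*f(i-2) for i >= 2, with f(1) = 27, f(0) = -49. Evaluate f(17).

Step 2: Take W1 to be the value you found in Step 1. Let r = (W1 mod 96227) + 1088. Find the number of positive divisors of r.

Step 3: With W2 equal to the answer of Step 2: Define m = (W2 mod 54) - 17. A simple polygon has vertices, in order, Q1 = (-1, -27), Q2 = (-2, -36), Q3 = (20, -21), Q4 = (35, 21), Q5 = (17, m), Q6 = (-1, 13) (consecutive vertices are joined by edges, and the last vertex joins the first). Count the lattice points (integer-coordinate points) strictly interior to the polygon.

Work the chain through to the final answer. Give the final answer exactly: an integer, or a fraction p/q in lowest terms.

Step 1: f(2) = -2*(27) + 2*(-49) = -152; iterating: f(2)=-152, f(3)=358, f(4)=-1020, f(5)=2756, f(6)=-7552, f(7)=20616, f(8)=-56336, f(9)=153904, f(10)=-420480, f(11)=1148768, f(12)=-3138496, f(13)=8574528, f(14)=-23426048, f(15)=64001152, f(16)=-174854400, f(17)=477711104; answer 477711104
Step 2: W1 = 477711104; r = 41364; 41364 = 2^2 * 3^3 * 383; number of divisors = (2+1) * (3+1) * (1+1) = 24; answer 24
Step 3: W2 = 24; m = 7; cross terms: (-1*-36 - -2*-27)=-18, (-2*-21 - 20*-36)=762, (20*21 - 35*-21)=1155, (35*7 - 17*21)=-112, (17*13 - -1*7)=228, (-1*-27 - -1*13)=40; twice the area = |2055| = 2055; area = 2055/2; boundary points = 1 + 1 + 3 + 2 + 6 + 40 = 53; strictly interior points = area - boundary/2 + 1 = 1002; answer 1002

1002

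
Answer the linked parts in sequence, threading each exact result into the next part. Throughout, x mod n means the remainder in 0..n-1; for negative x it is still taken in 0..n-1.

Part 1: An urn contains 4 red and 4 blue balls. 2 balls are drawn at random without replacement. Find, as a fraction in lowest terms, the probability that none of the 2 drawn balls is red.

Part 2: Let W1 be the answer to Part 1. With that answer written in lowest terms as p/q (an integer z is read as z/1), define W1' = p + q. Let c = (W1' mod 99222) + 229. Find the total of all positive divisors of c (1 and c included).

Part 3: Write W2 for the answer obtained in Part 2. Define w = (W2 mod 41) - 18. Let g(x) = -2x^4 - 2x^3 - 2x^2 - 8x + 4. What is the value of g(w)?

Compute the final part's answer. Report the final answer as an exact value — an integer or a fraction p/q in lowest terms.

Part 1: total draws C(8,2) = 28; favorable C(4,2) = 6; P = 3/14; answer 3/14
Part 2: W1 = 3/14; threaded value p + q = 17; c = 246; 246 = 2 * 3 * 41; sigma = (1 + 2) * (1 + 3) * (1 + 41) = 3 * 4 * 42 = 504; answer 504
Part 3: W2 = 504; w = -6; -2*(-6)^4 - 2*(-6)^3 - 2*(-6)^2 - 8*(-6)^1 + 4 = (-2592) + (432) + (-72) + (48) + (4) = -2180; answer -2180

-2180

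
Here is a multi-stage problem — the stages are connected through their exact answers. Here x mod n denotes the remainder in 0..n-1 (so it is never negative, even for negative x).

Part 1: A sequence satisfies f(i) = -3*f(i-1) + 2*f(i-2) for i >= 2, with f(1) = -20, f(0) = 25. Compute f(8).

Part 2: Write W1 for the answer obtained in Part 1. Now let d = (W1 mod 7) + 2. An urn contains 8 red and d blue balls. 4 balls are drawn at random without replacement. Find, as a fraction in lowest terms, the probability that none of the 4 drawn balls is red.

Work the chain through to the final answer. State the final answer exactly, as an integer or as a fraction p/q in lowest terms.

1/26

Part 1: f(2) = -3*(-20) + 2*(25) = 110; iterating: f(2)=110, f(3)=-370, f(4)=1330, f(5)=-4730, f(6)=16850, f(7)=-60010, f(8)=213730; answer 213730
Part 2: W1 = 213730; d = 8; total draws C(16,4) = 1820; favorable C(8,4) = 70; P = 1/26; answer 1/26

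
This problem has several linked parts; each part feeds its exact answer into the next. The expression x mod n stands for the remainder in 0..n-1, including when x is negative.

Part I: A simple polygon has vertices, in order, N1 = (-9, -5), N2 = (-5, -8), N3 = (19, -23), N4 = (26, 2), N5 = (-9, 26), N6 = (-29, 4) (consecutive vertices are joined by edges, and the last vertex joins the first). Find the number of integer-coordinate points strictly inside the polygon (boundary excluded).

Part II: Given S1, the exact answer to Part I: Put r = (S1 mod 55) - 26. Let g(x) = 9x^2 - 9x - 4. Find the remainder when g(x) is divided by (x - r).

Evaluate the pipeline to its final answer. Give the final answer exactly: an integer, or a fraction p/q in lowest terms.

Part I: cross terms: (-9*-8 - -5*-5)=47, (-5*-23 - 19*-8)=267, (19*2 - 26*-23)=636, (26*26 - -9*2)=694, (-9*4 - -29*26)=718, (-29*-5 - -9*4)=181; twice the area = |2543| = 2543; area = 2543/2; boundary points = 1 + 3 + 1 + 1 + 2 + 1 = 9; strictly interior points = area - boundary/2 + 1 = 1268; answer 1268
Part II: S1 = 1268; r = -23; remainder = value at the root: 9*(-23)^2 - 9*(-23)^1 - 4 = (4761) + (207) + (-4) = 4964; answer 4964

4964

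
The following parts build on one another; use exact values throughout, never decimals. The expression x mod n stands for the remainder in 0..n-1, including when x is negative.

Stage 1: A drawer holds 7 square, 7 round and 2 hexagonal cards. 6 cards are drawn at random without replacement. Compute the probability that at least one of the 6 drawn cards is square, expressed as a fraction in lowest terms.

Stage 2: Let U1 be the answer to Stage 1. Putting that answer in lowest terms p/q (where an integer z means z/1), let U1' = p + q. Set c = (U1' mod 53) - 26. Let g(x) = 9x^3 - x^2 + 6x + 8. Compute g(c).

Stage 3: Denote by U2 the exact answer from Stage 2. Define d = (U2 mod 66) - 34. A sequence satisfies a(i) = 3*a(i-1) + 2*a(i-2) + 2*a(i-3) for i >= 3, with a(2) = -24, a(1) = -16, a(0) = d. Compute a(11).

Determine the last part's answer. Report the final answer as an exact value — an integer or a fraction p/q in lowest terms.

-4284896

Stage 1: total draws C(16,6) = 8008; complement C(9,6) = 84; favorable 8008 - 84 = 7924; P = 283/286; answer 283/286
Stage 2: U1 = 283/286; threaded value p + q = 569; c = 13; 9*(13)^3 - 1*(13)^2 + 6*(13)^1 + 8 = (19773) + (-169) + (78) + (8) = 19690; answer 19690
Stage 3: U2 = 19690; d = -12; a(3) = 3*(-24) + 2*(-16) + 2*(-12) = -128; iterating: a(3)=-128, a(4)=-464, a(5)=-1696, a(6)=-6272, a(7)=-23136, a(8)=-85344, a(9)=-314848, a(10)=-1161504, a(11)=-4284896; answer -4284896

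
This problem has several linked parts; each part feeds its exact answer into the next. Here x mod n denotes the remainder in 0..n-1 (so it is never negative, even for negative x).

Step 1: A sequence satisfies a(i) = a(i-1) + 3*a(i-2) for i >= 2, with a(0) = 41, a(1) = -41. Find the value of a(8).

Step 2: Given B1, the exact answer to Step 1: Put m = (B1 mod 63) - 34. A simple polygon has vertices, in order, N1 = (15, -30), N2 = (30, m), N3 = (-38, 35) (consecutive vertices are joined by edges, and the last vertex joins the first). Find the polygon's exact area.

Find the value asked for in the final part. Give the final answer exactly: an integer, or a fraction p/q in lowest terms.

1293/2

Step 1: a(2) = 1*(-41) + 3*(41) = 82; iterating: a(2)=82, a(3)=-41, a(4)=205, a(5)=82, a(6)=697, a(7)=943, a(8)=3034; answer 3034
Step 2: B1 = 3034; m = -24; cross terms: (15*-24 - 30*-30)=540, (30*35 - -38*-24)=138, (-38*-30 - 15*35)=615; twice the area = |1293| = 1293; area = 1293/2; answer 1293/2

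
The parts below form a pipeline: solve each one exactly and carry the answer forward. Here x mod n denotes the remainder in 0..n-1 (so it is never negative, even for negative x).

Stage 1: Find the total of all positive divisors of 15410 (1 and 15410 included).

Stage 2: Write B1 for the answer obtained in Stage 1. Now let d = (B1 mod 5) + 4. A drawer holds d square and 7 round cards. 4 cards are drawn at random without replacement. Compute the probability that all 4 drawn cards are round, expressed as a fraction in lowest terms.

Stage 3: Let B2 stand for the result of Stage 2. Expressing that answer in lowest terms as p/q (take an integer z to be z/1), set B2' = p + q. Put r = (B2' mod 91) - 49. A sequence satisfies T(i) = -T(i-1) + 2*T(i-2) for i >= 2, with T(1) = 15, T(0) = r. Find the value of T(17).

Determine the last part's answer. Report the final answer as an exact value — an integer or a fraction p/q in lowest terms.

2140825

Stage 1: 15410 = 2 * 5 * 23 * 67; sigma = (1 + 2) * (1 + 5) * (1 + 23) * (1 + 67) = 3 * 6 * 24 * 68 = 29376; answer 29376
Stage 2: B1 = 29376; d = 5; total draws C(12,4) = 495; favorable C(7,4) = 35; P = 7/99; answer 7/99
Stage 3: B2 = 7/99; threaded value p + q = 106; r = -34; T(2) = -1*(15) + 2*(-34) = -83; iterating: T(2)=-83, T(3)=113, T(4)=-279, T(5)=505, T(6)=-1063, T(7)=2073, T(8)=-4199, T(9)=8345, T(10)=-16743, T(11)=33433, T(12)=-66919, T(13)=133785, T(14)=-267623, T(15)=535193, T(16)=-1070439, T(17)=2140825; answer 2140825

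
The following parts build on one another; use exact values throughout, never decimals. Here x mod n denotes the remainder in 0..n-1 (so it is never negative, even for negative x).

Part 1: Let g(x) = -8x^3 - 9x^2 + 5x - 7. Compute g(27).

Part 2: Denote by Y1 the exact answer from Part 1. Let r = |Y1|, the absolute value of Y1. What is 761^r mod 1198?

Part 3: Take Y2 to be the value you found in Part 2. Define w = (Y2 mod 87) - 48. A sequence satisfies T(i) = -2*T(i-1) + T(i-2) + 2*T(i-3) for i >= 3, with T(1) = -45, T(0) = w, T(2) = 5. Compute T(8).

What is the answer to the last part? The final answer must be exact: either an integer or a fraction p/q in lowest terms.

-1339

Part 1: -8*(27)^3 - 9*(27)^2 + 5*(27)^1 - 7 = (-157464) + (-6561) + (135) + (-7) = -163897; answer -163897
Part 2: Y1 = -163897; r = 163897; squarings mod 1198: 761^1=761, 761^2=487, 761^4=1163, 761^8=27, 761^16=729, 761^32=727, 761^64=211, 761^128=195, 761^256=887, 761^512=881, 761^1024=1055, 761^2048=83, 761^4096=899, 761^8192=749, 761^16384=337, 761^32768=957, 761^65536=577, 761^131072=1083; 761^163897 = 761^1 * 761^8 * 761^16 * 761^32 * 761^32768 * 761^131072 = 765 (mod 1198); answer 765
Part 3: Y2 = 765; w = 21; T(3) = -2*(5) + 1*(-45) + 2*(21) = -13; iterating: T(3)=-13, T(4)=-59, T(5)=115, T(6)=-315, T(7)=627, T(8)=-1339; answer -1339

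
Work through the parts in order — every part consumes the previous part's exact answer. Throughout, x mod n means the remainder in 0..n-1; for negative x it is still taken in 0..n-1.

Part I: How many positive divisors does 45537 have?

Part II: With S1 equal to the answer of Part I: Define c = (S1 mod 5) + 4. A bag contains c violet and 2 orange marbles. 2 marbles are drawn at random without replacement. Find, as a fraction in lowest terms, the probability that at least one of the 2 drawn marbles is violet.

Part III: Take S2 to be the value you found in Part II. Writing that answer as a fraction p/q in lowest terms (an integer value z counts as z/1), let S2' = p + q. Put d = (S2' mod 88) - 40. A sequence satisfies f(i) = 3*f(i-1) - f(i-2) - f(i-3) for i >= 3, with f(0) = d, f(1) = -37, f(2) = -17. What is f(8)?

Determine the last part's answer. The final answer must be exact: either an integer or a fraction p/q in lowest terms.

Part I: 45537 = 3 * 43 * 353; number of divisors = (1+1) * (1+1) * (1+1) = 8; answer 8
Part II: S1 = 8; c = 7; total draws C(9,2) = 36; complement C(2,2) = 1; favorable 36 - 1 = 35; P = 35/36; answer 35/36
Part III: S2 = 35/36; threaded value p + q = 71; d = 31; f(3) = 3*(-17) - 1*(-37) - 1*(31) = -45; iterating: f(3)=-45, f(4)=-81, f(5)=-181, f(6)=-417, f(7)=-989, f(8)=-2369; answer -2369

-2369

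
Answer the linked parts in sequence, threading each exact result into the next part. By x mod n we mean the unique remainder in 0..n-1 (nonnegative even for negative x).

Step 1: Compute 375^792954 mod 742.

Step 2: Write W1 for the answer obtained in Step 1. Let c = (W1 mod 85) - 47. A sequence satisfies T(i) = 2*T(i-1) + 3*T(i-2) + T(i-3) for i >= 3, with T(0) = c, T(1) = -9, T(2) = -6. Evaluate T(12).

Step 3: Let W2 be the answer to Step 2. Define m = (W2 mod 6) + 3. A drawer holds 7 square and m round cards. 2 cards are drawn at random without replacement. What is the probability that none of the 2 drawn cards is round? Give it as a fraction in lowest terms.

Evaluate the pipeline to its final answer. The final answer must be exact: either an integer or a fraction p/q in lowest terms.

7/26

Step 1: squarings mod 742: 375^1=375, 375^2=387, 375^4=627, 375^8=611, 375^16=95, 375^32=121, 375^64=543, 375^128=275, 375^256=683, 375^512=513, 375^1024=501, 375^2048=205, 375^4096=473, 375^8192=387, 375^16384=627, 375^32768=611, 375^65536=95, 375^131072=121, 375^262144=543, 375^524288=275; 375^792954 = 375^2 * 375^8 * 375^16 * 375^32 * 375^64 * 375^256 * 375^2048 * 375^4096 * 375^262144 * 375^524288 = 15 (mod 742); answer 15
Step 2: W1 = 15; c = -32; T(3) = 2*(-6) + 3*(-9) + 1*(-32) = -71; iterating: T(3)=-71, T(4)=-169, T(5)=-557, T(6)=-1692, T(7)=-5224, T(8)=-16081, T(9)=-49526, T(10)=-152519, T(11)=-469697, T(12)=-1446477; answer -1446477
Step 3: W2 = -1446477; m = 6; total draws C(13,2) = 78; favorable C(7,2) = 21; P = 7/26; answer 7/26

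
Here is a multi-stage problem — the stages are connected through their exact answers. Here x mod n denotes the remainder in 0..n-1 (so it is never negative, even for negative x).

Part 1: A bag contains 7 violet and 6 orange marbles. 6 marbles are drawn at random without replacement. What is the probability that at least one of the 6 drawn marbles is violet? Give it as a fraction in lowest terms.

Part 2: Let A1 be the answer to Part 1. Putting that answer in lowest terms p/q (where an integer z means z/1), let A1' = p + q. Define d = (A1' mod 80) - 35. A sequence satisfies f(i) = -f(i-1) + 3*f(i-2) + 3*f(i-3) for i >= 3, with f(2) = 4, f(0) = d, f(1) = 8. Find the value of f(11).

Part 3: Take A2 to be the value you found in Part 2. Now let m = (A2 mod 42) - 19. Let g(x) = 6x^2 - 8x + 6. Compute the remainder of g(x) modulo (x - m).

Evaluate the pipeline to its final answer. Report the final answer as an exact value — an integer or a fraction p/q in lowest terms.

Part 1: total draws C(13,6) = 1716; complement C(6,6) = 1; favorable 1716 - 1 = 1715; P = 1715/1716; answer 1715/1716
Part 2: A1 = 1715/1716; threaded value p + q = 3431; d = 36; f(3) = -1*(4) + 3*(8) + 3*(36) = 128; iterating: f(3)=128, f(4)=-92, f(5)=488, f(6)=-380, f(7)=1568, f(8)=-1244, f(9)=4808, f(10)=-3836, f(11)=14528; answer 14528
Part 3: A2 = 14528; m = 19; remainder = value at the root: 6*(19)^2 - 8*(19)^1 + 6 = (2166) + (-152) + (6) = 2020; answer 2020

2020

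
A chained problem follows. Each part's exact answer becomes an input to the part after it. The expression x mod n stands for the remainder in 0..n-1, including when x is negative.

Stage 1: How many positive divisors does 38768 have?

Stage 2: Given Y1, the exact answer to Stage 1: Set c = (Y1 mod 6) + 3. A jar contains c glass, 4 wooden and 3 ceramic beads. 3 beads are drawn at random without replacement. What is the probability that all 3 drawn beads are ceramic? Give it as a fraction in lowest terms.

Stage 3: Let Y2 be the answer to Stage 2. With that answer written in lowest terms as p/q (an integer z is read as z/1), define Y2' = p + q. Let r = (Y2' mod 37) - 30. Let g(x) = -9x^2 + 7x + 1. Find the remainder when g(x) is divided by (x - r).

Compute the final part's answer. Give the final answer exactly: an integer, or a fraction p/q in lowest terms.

Stage 1: 38768 = 2^4 * 2423; number of divisors = (4+1) * (1+1) = 10; answer 10
Stage 2: Y1 = 10; c = 7; total draws C(14,3) = 364; favorable C(3,3) = 1; P = 1/364; answer 1/364
Stage 3: Y2 = 1/364; threaded value p + q = 365; r = 2; remainder = value at the root: -9*(2)^2 + 7*(2)^1 + 1 = (-36) + (14) + (1) = -21; answer -21

-21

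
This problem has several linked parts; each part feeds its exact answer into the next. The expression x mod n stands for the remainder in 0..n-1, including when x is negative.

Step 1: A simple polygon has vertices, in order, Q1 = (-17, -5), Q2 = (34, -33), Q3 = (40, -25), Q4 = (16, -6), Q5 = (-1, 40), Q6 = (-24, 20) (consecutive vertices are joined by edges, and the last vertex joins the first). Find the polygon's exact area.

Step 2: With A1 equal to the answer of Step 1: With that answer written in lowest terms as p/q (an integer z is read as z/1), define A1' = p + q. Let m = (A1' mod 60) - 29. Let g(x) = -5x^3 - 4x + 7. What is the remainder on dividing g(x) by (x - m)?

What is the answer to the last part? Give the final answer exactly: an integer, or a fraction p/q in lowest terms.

Step 1: cross terms: (-17*-33 - 34*-5)=731, (34*-25 - 40*-33)=470, (40*-6 - 16*-25)=160, (16*40 - -1*-6)=634, (-1*20 - -24*40)=940, (-24*-5 - -17*20)=460; twice the area = |3395| = 3395; area = 3395/2; answer 3395/2
Step 2: A1 = 3395/2; threaded value p + q = 3397; m = 8; remainder = value at the root: -5*(8)^3 - 4*(8)^1 + 7 = (-2560) + (-32) + (7) = -2585; answer -2585

-2585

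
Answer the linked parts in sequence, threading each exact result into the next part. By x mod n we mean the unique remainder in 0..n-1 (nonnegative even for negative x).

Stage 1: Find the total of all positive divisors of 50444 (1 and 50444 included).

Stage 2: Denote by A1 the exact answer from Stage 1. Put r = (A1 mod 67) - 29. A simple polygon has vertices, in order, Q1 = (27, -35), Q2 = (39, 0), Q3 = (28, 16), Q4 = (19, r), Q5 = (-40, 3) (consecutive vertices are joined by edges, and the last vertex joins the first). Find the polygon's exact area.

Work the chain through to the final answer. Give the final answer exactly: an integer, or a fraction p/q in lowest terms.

4149/2

Stage 1: 50444 = 2^2 * 12611; sigma = (1 + 2 + 4) * (1 + 12611) = 7 * 12612 = 88284; answer 88284
Stage 2: A1 = 88284; r = 16; cross terms: (27*0 - 39*-35)=1365, (39*16 - 28*0)=624, (28*16 - 19*16)=144, (19*3 - -40*16)=697, (-40*-35 - 27*3)=1319; twice the area = |4149| = 4149; area = 4149/2; answer 4149/2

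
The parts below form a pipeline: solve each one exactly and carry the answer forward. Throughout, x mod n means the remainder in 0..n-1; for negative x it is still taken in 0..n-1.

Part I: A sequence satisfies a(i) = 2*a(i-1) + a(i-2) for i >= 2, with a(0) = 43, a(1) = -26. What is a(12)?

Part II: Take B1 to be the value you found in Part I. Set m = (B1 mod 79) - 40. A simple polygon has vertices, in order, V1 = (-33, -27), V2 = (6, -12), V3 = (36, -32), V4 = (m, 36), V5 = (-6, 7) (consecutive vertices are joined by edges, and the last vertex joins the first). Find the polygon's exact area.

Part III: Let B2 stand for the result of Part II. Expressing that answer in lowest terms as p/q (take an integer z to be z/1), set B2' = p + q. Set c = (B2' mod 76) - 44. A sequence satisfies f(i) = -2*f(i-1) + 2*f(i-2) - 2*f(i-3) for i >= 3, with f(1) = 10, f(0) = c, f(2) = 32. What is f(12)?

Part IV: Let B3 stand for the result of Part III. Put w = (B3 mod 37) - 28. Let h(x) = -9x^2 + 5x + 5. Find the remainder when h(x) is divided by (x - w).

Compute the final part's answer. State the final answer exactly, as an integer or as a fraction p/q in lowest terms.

-2379

Part I: a(2) = 2*(-26) + 1*(43) = -9; iterating: a(2)=-9, a(3)=-44, a(4)=-97, a(5)=-238, a(6)=-573, a(7)=-1384, a(8)=-3341, a(9)=-8066, a(10)=-19473, a(11)=-47012, a(12)=-113497; answer -113497
Part II: B1 = -113497; m = -14; cross terms: (-33*-12 - 6*-27)=558, (6*-32 - 36*-12)=240, (36*36 - -14*-32)=848, (-14*7 - -6*36)=118, (-6*-27 - -33*7)=393; twice the area = |2157| = 2157; area = 2157/2; answer 2157/2
Part III: B2 = 2157/2; threaded value p + q = 2159; c = -13; f(3) = -2*(32) + 2*(10) - 2*(-13) = -18; iterating: f(3)=-18, f(4)=80, f(5)=-260, f(6)=716, f(7)=-2112, f(8)=6176, f(9)=-18008, f(10)=52592, f(11)=-153552, f(12)=448304; answer 448304
Part IV: B3 = 448304; w = -16; remainder = value at the root: -9*(-16)^2 + 5*(-16)^1 + 5 = (-2304) + (-80) + (5) = -2379; answer -2379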